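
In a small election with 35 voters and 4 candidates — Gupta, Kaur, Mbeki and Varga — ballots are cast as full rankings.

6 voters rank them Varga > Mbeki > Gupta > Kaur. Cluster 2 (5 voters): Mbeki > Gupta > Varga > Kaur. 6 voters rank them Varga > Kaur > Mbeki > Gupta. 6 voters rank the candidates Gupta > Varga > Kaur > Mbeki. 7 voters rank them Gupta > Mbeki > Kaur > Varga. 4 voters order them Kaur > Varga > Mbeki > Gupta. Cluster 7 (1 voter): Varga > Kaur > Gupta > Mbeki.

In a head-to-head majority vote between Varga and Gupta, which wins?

Ballots ranking Varga above Gupta: 6 + 6 + 4 + 1 = 17.
Ballots ranking Gupta above Varga: 35 − 17 = 18.
Gupta wins the head-to-head 18–17.

Gupta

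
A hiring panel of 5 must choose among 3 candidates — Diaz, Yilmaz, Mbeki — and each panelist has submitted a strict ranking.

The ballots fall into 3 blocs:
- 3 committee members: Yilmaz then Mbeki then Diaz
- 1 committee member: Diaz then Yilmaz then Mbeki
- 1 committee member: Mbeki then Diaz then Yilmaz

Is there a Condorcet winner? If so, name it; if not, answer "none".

Head-to-head results (5 committee members):
Diaz vs Yilmaz: Diaz is ranked higher on 1+1 = 2 ballots, Yilmaz on 3. Yilmaz wins 3–2.
Diaz vs Mbeki: Diaz preferred on 1 ballot; Mbeki wins 4–1.
Yilmaz vs Mbeki: 4 to 1, Yilmaz.
Yilmaz beats each of Diaz, Mbeki — Yilmaz is the Condorcet winner.

Yilmaz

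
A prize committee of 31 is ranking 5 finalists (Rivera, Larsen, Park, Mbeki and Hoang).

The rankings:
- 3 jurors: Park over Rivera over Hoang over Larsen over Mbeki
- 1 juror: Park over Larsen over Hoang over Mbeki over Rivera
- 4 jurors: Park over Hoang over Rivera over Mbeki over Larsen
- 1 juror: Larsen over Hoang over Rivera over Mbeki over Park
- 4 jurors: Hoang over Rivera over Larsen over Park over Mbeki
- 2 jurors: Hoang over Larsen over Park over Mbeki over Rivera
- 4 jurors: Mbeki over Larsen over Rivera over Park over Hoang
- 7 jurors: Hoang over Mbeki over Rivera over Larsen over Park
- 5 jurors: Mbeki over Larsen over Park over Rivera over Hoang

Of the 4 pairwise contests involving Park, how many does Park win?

1

Park against each rival (31 jurors):
Park–Rivera: Rivera 16–15.
Park–Larsen: Larsen 23–8.
Park vs Mbeki: Park is ranked higher on 3+1+4+4+2 = 14 ballots, Mbeki on 17. Mbeki wins 17–14.
Park vs Hoang: Park is ranked higher on 3+1+4+4+5 = 17 ballots, Hoang on 14. Park wins 17–14.
Park beats Hoang; loses to Rivera, Larsen, Mbeki — 1 pairwise win.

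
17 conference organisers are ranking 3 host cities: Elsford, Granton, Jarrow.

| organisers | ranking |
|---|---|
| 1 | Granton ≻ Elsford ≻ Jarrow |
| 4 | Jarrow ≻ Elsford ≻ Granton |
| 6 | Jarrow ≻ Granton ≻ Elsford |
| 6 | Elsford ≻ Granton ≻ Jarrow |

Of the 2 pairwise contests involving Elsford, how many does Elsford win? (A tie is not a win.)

1

Elsford against each rival (17 organisers):
Elsford vs Granton: 10 to 7, Elsford.
Elsford vs Jarrow: Jarrow wins 10–7.
Elsford beats Granton; loses to Jarrow — 1 pairwise win.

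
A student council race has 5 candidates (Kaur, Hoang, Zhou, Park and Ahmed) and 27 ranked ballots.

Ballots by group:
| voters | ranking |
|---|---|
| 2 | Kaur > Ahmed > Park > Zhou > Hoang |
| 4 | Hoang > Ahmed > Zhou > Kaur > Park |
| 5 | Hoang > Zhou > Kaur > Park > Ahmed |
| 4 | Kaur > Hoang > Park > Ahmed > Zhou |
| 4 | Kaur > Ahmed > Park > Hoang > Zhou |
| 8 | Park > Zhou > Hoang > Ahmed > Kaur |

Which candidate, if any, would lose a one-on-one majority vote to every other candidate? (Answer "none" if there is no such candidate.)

Pairwise majorities:
Kaur vs Hoang: Hoang, 17–10.
Kaur vs Zhou: Zhou wins 17–10.
Kaur–Park: Kaur 19–8.
Kaur–Ahmed: Kaur 15–12.
Hoang vs Zhou: Hoang is ranked higher on 4+5+4+4 = 17 ballots, Zhou on 10. Hoang wins 17–10.
Hoang vs Park: Hoang is ranked higher on 4+5+4 = 13 ballots, Park on 14. Park wins 14–13.
Hoang vs Ahmed: Hoang wins 21–6.
Zhou vs Park: Zhou preferred on 4+5 = 9 ballots; Park wins 18–9.
Zhou vs Ahmed: Ahmed wins 14–13.
Park vs Ahmed: 5+4+8 = 17 for Park, 10 for Ahmed — Park by 17–10.
Every candidate wins at least one matchup (Kaur beats Park; Hoang beats Kaur; Zhou beats Kaur; Park beats Hoang; Ahmed beats Zhou), so there is no Condorcet loser.

none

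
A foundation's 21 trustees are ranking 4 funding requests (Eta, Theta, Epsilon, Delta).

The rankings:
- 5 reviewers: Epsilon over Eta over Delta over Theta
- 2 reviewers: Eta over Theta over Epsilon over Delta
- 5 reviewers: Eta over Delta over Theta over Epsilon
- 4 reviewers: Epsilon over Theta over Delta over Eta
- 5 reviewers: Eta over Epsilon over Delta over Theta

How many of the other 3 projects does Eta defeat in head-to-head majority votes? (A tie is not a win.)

3

Eta against each rival (21 reviewers):
Eta vs Theta: Eta wins 17–4.
Eta vs Epsilon: 12 to 9, Eta.
Eta vs Delta: 5+2+5+5 = 17 for Eta, 4 for Delta — Eta by 17–4.
Eta beats Theta, Epsilon, Delta — 3 pairwise wins.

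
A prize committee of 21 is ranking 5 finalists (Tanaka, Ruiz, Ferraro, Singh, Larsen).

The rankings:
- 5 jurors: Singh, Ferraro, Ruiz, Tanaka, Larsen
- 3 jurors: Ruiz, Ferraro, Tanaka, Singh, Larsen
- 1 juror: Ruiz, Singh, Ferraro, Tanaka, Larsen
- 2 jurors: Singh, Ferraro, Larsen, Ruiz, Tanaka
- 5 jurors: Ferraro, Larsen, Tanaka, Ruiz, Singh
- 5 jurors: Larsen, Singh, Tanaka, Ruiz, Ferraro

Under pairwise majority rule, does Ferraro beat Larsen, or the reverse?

Ferraro

Ballots ranking Ferraro above Larsen: 5 + 3 + 1 + 2 + 5 = 16.
Ballots ranking Larsen above Ferraro: 21 − 16 = 5.
Ferraro wins the head-to-head 16–5.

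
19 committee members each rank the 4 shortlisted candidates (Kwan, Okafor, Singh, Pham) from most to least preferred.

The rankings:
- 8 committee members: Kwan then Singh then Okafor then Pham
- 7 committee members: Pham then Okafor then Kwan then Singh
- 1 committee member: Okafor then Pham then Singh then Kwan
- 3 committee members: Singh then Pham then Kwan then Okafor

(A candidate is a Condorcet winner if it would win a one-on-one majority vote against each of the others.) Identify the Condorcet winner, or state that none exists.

Head-to-head results (19 committee members):
Kwan–Okafor: Kwan 11–8.
Kwan–Singh: Kwan 15–4.
Kwan vs Pham: 8 to 11, Pham.
Okafor vs Singh: 8 to 11, Singh.
Okafor vs Pham: Okafor is ranked higher on 8+1 = 9 ballots, Pham on 10. Pham wins 10–9.
Singh vs Pham: Singh, 11–8.
Every candidate loses at least once (Kwan loses to Pham; Okafor loses to Kwan; Singh loses to Kwan; Pham loses to Singh). The majority relation contains the cycle Kwan beats Singh beats Pham beats Kwan, so there is no Condorcet winner.

none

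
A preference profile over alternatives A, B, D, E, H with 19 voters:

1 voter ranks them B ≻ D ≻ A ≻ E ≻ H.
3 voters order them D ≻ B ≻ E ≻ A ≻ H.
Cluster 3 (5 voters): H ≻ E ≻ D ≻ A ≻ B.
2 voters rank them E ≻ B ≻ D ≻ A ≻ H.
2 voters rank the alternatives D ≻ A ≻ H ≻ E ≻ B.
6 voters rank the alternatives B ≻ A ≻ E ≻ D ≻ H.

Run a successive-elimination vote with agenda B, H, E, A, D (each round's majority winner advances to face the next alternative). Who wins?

D

Round 1: B vs H — 12–7, B advances.
Round 2: B vs E — 10–9, B advances.
Round 3: B vs A — 12–7, B advances.
Round 4: B vs D — 9–10, D advances.
The agenda winner is D.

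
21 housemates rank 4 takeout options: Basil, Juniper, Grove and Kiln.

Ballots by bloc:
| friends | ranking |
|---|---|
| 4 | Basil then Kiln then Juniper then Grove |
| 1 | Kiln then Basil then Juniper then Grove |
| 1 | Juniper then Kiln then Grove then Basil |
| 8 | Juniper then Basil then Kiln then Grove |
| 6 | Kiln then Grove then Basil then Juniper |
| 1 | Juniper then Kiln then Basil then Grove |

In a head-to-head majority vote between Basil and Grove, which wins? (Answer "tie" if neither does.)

Basil

Ballots ranking Basil above Grove: 4 + 1 + 8 + 1 = 14.
Ballots ranking Grove above Basil: 21 − 14 = 7.
Basil wins the head-to-head 14–7.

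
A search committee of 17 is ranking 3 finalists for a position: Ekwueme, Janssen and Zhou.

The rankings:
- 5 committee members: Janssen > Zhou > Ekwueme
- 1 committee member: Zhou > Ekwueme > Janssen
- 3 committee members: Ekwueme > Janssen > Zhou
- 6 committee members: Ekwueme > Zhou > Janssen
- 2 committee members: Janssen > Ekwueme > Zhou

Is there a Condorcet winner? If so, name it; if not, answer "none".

Pairwise majorities:
Ekwueme–Janssen: Ekwueme 10–7.
Ekwueme–Zhou: Ekwueme 11–6.
Janssen vs Zhou: Janssen wins 10–7.
Ekwueme defeats every rival head-to-head and is the Condorcet winner.

Ekwueme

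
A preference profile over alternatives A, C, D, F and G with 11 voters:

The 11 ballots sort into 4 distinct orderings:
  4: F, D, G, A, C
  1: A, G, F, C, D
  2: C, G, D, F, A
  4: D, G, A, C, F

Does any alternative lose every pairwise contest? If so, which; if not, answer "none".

none

Pairwise majorities:
A vs C: A wins 9–2.
A vs D: D, 10–1.
A vs F: F wins 6–5.
A vs G: 1 for A, 10 for G — G by 10–1.
C vs D: D, 8–3.
C vs F: C preferred on 2+4 = 6 ballots; C wins 6–5.
C vs G: 2 for C, 9 for G — G by 9–2.
D vs F: D wins 6–5.
D vs G: 4+4 = 8 for D, 3 for G — D by 8–3.
F–G: G 7–4.
Each alternative has at least one pairwise win (A beats C; C beats F; D beats A; F beats A; G beats A) — no Condorcet loser.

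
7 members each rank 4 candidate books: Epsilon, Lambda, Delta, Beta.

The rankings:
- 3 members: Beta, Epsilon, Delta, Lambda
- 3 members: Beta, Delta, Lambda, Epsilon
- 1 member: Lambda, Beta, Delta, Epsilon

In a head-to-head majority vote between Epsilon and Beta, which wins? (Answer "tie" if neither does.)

Beta

No ballot ranks Epsilon above Beta: 0.
Ballots ranking Beta above Epsilon: 7 − 0 = 7.
Beta wins the head-to-head 7–0.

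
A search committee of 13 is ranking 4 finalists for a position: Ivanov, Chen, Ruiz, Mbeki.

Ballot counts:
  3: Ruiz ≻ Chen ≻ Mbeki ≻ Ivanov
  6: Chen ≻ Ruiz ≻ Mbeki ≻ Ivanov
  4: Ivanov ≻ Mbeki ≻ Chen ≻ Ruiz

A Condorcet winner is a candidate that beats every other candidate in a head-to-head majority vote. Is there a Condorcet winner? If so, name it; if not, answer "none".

Chen

Head-to-head results (13 committee members):
Ivanov vs Chen: Ivanov is ranked higher on 4 ballots, Chen on 9. Chen wins 9–4.
Ivanov vs Ruiz: 4 to 9, Ruiz.
Ivanov vs Mbeki: 4 for Ivanov, 9 for Mbeki — Mbeki by 9–4.
Chen vs Ruiz: Chen wins 10–3.
Chen–Mbeki: Chen 9–4.
Ruiz vs Mbeki: 3+6 = 9 for Ruiz, 4 for Mbeki — Ruiz by 9–4.
Only Chen has no losses; Chen is the Condorcet winner.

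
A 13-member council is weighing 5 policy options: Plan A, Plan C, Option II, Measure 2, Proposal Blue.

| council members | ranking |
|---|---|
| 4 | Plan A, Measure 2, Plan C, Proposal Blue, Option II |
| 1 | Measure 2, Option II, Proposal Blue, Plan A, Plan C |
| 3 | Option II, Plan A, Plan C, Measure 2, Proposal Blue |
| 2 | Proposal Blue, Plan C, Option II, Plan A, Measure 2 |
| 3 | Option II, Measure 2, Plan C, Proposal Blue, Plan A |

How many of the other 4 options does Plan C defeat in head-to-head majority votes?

1

Plan C against each rival (13 council members):
Plan C vs Plan A: 5 to 8, Plan A.
Plan C vs Option II: Plan C preferred on 4+2 = 6 ballots; Option II wins 7–6.
Plan C vs Measure 2: Plan C is ranked higher on 3+2 = 5 ballots, Measure 2 on 8. Measure 2 wins 8–5.
Plan C vs Proposal Blue: 4+3+3 = 10 for Plan C, 3 for Proposal Blue — Plan C by 10–3.
Plan C beats Proposal Blue; loses to Plan A, Option II, Measure 2 — 1 pairwise win.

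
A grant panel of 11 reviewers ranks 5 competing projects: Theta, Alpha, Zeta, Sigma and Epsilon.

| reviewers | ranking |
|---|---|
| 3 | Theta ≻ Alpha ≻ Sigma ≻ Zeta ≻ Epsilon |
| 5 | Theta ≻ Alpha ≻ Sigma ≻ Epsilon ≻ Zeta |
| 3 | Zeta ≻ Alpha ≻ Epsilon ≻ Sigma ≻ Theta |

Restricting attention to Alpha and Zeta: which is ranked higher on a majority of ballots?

Alpha

Ballots ranking Alpha above Zeta: 3 + 5 = 8.
Ballots ranking Zeta above Alpha: 11 − 8 = 3.
Alpha wins the head-to-head 8–3.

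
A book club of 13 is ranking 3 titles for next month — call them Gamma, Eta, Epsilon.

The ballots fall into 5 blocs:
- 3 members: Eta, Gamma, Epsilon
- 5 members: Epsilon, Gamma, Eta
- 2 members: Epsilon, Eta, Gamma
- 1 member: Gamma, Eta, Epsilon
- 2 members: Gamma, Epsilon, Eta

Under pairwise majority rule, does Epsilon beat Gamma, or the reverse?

Ballots ranking Epsilon above Gamma: 5 + 2 = 7.
Ballots ranking Gamma above Epsilon: 13 − 7 = 6.
Epsilon wins the head-to-head 7–6.

Epsilon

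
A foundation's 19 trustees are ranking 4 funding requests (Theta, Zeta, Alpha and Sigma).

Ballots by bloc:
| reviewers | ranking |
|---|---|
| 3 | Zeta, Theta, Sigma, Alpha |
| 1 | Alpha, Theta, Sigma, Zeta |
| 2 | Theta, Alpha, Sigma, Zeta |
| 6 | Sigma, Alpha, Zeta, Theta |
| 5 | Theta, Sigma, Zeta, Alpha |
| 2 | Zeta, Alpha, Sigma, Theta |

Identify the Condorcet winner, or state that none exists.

Check each pair by majority over 19 ballots:
Theta vs Zeta: Theta preferred on 1+2+5 = 8 ballots; Zeta wins 11–8.
Theta vs Alpha: 10 to 9, Theta.
Theta vs Sigma: 11 to 8, Theta.
Zeta vs Alpha: Zeta is ranked higher on 3+5+2 = 10 ballots, Alpha on 9. Zeta wins 10–9.
Zeta vs Sigma: Zeta is ranked higher on 3+2 = 5 ballots, Sigma on 14. Sigma wins 14–5.
Alpha vs Sigma: 1+2+2 = 5 for Alpha, 14 for Sigma — Sigma by 14–5.
Every project loses at least once (Theta loses to Zeta; Zeta loses to Sigma; Alpha loses to Theta; Sigma loses to Theta). The majority relation contains the cycle Theta → Sigma → Zeta → Theta, so there is no Condorcet winner.

none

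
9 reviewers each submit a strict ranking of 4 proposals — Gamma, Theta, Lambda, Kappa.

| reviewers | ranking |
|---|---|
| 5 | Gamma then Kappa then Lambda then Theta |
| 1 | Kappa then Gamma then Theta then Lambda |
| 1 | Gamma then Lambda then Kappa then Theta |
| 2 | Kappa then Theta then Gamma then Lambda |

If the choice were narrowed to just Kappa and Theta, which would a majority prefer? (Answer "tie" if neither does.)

Kappa

Ballots ranking Kappa above Theta: 5 + 1 + 1 + 2 = 9.
Ballots ranking Theta above Kappa: 9 − 9 = 0.
Kappa wins the head-to-head 9–0.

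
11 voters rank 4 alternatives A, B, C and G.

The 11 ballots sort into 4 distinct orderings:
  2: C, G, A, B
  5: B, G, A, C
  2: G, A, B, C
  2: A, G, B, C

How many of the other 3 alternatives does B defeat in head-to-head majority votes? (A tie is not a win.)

1

B against each rival (11 voters):
B vs A: A wins 6–5.
B–C: B 9–2.
B–G: G 6–5.
B beats C; loses to A, G — 1 pairwise win.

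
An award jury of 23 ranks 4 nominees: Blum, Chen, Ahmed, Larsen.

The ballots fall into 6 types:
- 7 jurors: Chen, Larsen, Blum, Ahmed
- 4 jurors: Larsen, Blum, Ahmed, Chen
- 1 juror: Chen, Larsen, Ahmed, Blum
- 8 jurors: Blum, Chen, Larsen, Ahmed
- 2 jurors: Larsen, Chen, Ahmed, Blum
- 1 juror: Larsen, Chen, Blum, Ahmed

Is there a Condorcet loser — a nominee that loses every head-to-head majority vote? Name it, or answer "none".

Head-to-head results (23 jurors):
Blum–Chen: Blum 12–11.
Blum vs Ahmed: 7+4+8+1 = 20 for Blum, 3 for Ahmed — Blum by 20–3.
Blum vs Larsen: Blum is ranked higher on 8 ballots, Larsen on 15. Larsen wins 15–8.
Chen vs Ahmed: Chen, 19–4.
Chen vs Larsen: Chen, 16–7.
Ahmed vs Larsen: Ahmed is ranked higher on 0 ballots, Larsen on 23. Larsen wins 23–0.
Ahmed loses to every other nominee — it is the Condorcet loser.

Ahmed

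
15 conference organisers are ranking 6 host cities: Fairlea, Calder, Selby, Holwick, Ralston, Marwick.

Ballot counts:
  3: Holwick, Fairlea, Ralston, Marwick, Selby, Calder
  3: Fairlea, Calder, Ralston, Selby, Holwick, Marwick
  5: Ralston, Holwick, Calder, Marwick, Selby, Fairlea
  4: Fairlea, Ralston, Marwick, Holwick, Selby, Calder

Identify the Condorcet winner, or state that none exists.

Head-to-head results (15 organisers):
Fairlea vs Calder: 10 to 5, Fairlea.
Fairlea vs Selby: 10 to 5, Fairlea.
Fairlea vs Holwick: 3+4 = 7 for Fairlea, 8 for Holwick — Holwick by 8–7.
Fairlea vs Ralston: Fairlea preferred on 3+3+4 = 10 ballots; Fairlea wins 10–5.
Fairlea vs Marwick: 10 to 5, Fairlea.
Calder vs Selby: Calder is ranked higher on 3+5 = 8 ballots, Selby on 7. Calder wins 8–7.
Calder vs Holwick: Calder is ranked higher on 3 ballots, Holwick on 12. Holwick wins 12–3.
Calder vs Ralston: Calder preferred on 3 ballots; Ralston wins 12–3.
Calder vs Marwick: Calder preferred on 3+5 = 8 ballots; Calder wins 8–7.
Selby vs Holwick: 3 to 12, Holwick.
Selby vs Ralston: 0 for Selby, 15 for Ralston — Ralston by 15–0.
Selby vs Marwick: 3 to 12, Marwick.
Holwick vs Ralston: 3 for Holwick, 12 for Ralston — Ralston by 12–3.
Holwick vs Marwick: Holwick preferred on 3+3+5 = 11 ballots; Holwick wins 11–4.
Ralston vs Marwick: Ralston preferred on 3+3+5+4 = 15 ballots; Ralston wins 15–0.
No city is unbeaten: Fairlea loses to Holwick; Calder loses to Fairlea; Selby loses to Fairlea; Holwick loses to Ralston; Ralston loses to Fairlea; Marwick loses to Fairlea. In particular Fairlea → Ralston → Holwick → Fairlea is a majority cycle — no Condorcet winner exists.

none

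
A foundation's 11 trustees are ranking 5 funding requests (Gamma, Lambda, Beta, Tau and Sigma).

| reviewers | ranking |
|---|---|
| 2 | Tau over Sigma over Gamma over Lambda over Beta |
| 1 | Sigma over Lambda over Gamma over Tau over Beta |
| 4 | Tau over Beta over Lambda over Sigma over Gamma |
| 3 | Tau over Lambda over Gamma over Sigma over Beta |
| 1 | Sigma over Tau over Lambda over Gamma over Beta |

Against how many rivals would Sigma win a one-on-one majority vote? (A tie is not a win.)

2

Sigma against each rival (11 reviewers):
Sigma vs Gamma: Sigma wins 8–3.
Sigma vs Lambda: Lambda wins 7–4.
Sigma vs Beta: Sigma is ranked higher on 2+1+3+1 = 7 ballots, Beta on 4. Sigma wins 7–4.
Sigma vs Tau: 2 to 9, Tau.
Sigma beats Gamma, Beta; loses to Lambda, Tau — 2 pairwise wins.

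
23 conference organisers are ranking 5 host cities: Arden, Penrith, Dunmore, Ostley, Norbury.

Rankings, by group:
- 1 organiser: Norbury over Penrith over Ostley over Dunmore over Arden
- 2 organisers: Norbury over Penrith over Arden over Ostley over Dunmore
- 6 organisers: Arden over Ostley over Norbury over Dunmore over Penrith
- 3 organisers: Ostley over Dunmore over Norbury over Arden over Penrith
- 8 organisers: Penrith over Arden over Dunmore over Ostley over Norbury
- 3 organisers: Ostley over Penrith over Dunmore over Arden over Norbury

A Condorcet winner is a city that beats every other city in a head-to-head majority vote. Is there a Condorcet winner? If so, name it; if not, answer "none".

none

Head-to-head results (23 organisers):
Arden–Penrith: Penrith 14–9.
Arden vs Dunmore: 2+6+8 = 16 for Arden, 7 for Dunmore — Arden by 16–7.
Arden vs Ostley: Arden preferred on 2+6+8 = 16 ballots; Arden wins 16–7.
Arden vs Norbury: Arden, 17–6.
Penrith vs Dunmore: Penrith is ranked higher on 1+2+8+3 = 14 ballots, Dunmore on 9. Penrith wins 14–9.
Penrith vs Ostley: Ostley wins 12–11.
Penrith vs Norbury: Norbury, 12–11.
Dunmore vs Ostley: Ostley wins 15–8.
Dunmore vs Norbury: Dunmore is ranked higher on 3+8+3 = 14 ballots, Norbury on 9. Dunmore wins 14–9.
Ostley vs Norbury: 6+3+8+3 = 20 for Ostley, 3 for Norbury — Ostley by 20–3.
Each city drops at least one matchup (Arden loses to Penrith; Penrith loses to Ostley; Dunmore loses to Arden; Ostley loses to Arden; Norbury loses to Arden); the cycle Arden → Ostley → Penrith → Arden rules out a Condorcet winner.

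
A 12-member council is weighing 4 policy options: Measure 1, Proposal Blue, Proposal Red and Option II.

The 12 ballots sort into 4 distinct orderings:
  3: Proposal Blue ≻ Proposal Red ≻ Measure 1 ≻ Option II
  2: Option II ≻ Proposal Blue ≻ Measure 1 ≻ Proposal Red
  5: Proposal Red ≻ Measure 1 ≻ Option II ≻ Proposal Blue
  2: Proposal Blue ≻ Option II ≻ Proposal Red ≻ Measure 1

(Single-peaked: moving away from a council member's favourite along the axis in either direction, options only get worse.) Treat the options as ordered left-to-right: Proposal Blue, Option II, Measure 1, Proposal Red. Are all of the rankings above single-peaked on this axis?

Axis positions: Proposal Blue=1, Option II=2, Measure 1=3, Proposal Red=4.
Faction 1: ranking walks positions 1-4-3-2; Proposal Red is ranked above Option II even though Option II lies between Proposal Red and the peak Proposal Blue on the axis — preferences dip and rise again. Not single-peaked.
Faction 2 (peak Option II at position 2): ranking walks positions 2-1-3-4, expanding outward from the peak — single-peaked.
Faction 3 (peak Proposal Red at position 4): ranking walks positions 4-3-2-1, expanding outward from the peak — single-peaked.
Faction 4: ranking walks positions 1-2-4-3; Proposal Red is ranked above Measure 1 even though Measure 1 lies between Proposal Red and the peak Proposal Blue on the axis — preferences dip and rise again. Not single-peaked.
Faction 1 violates single-peakedness, so the profile is not single-peaked on this axis.

no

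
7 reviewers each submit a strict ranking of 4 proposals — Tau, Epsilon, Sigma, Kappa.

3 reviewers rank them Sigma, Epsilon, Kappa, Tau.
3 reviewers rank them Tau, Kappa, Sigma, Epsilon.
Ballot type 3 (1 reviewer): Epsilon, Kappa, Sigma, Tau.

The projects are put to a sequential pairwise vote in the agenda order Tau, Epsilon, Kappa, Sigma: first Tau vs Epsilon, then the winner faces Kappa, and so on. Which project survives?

Round 1: Tau vs Epsilon — 3–4, Epsilon advances.
Round 2: Epsilon vs Kappa — 4–3, Epsilon advances.
Round 3: Epsilon vs Sigma — 1–6, Sigma advances.
The agenda winner is Sigma.

Sigma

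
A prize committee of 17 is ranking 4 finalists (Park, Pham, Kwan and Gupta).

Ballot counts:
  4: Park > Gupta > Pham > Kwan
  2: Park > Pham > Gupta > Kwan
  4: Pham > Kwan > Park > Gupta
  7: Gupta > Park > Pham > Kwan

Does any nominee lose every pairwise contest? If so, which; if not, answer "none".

Pairwise majorities:
Park vs Pham: Park is ranked higher on 4+2+7 = 13 ballots, Pham on 4. Park wins 13–4.
Park vs Kwan: 13 to 4, Park.
Park vs Gupta: Park is ranked higher on 4+2+4 = 10 ballots, Gupta on 7. Park wins 10–7.
Pham vs Kwan: Pham wins 17–0.
Pham vs Gupta: Pham is ranked higher on 2+4 = 6 ballots, Gupta on 11. Gupta wins 11–6.
Kwan vs Gupta: Gupta, 13–4.
Only Kwan has no wins; Kwan is the Condorcet loser.

Kwan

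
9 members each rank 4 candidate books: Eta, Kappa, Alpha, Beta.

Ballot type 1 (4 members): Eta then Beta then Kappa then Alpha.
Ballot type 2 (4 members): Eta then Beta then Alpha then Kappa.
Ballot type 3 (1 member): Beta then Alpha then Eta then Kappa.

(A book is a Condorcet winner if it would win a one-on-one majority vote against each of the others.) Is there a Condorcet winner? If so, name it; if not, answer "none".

Pairwise majorities:
Eta vs Kappa: 9 to 0, Eta.
Eta vs Alpha: Eta, 8–1.
Eta vs Beta: Eta preferred on 4+4 = 8 ballots; Eta wins 8–1.
Kappa vs Alpha: 4 to 5, Alpha.
Kappa vs Beta: Beta, 9–0.
Alpha vs Beta: 0 for Alpha, 9 for Beta — Beta by 9–0.
Eta wins every pairwise contest, so Eta is the Condorcet winner.

Eta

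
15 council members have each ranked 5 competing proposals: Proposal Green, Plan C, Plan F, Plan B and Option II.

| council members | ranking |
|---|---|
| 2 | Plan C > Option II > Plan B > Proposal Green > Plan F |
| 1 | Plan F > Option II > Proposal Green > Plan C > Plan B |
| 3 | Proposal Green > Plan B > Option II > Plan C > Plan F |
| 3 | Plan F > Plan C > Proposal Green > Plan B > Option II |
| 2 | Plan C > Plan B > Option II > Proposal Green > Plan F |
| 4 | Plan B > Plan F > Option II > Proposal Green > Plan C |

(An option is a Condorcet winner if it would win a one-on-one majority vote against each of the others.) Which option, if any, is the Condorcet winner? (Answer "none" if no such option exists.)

Pairwise majorities:
Proposal Green vs Plan C: Proposal Green wins 8–7.
Proposal Green vs Plan F: Proposal Green is ranked higher on 2+3+2 = 7 ballots, Plan F on 8. Plan F wins 8–7.
Proposal Green vs Plan B: 1+3+3 = 7 for Proposal Green, 8 for Plan B — Plan B by 8–7.
Proposal Green vs Option II: Proposal Green preferred on 3+3 = 6 ballots; Option II wins 9–6.
Plan C vs Plan F: Plan F wins 8–7.
Plan C vs Plan B: 8 to 7, Plan C.
Plan C vs Option II: Option II wins 8–7.
Plan F vs Plan B: Plan B, 11–4.
Plan F vs Option II: Plan F wins 8–7.
Plan B vs Option II: Plan B preferred on 3+3+2+4 = 12 ballots; Plan B wins 12–3.
Every option loses at least once (Proposal Green loses to Plan F; Plan C loses to Proposal Green; Plan F loses to Plan B; Plan B loses to Plan C; Option II loses to Plan F). The majority relation contains the cycle Proposal Green > Plan C > Plan B > Proposal Green, so there is no Condorcet winner.

none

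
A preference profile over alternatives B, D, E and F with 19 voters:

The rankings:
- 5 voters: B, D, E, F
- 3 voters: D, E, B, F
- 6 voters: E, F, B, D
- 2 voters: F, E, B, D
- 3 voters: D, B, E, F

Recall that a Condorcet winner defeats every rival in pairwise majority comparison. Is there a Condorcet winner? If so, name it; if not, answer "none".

none

Head-to-head results (19 voters):
B vs D: B wins 13–6.
B–E: E 11–8.
B–F: B 11–8.
D–E: D 11–8.
D–F: D 11–8.
E–F: E 17–2.
No alternative is unbeaten: B loses to E; D loses to B; E loses to D; F loses to B. In particular B > D > E > B is a majority cycle — no Condorcet winner exists.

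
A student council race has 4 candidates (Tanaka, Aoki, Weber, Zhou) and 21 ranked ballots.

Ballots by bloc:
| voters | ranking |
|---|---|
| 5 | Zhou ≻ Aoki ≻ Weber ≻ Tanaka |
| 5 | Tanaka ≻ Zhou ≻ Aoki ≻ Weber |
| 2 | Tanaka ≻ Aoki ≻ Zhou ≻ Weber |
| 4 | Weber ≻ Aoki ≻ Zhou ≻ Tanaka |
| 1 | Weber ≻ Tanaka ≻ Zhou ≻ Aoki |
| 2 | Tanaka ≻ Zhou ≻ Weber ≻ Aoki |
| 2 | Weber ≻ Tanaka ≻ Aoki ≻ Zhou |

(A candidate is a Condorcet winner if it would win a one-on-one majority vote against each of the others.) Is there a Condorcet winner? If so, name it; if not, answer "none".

none

Pairwise majorities:
Tanaka vs Aoki: 5+2+1+2+2 = 12 for Tanaka, 9 for Aoki — Tanaka by 12–9.
Tanaka vs Weber: 5+2+2 = 9 for Tanaka, 12 for Weber — Weber by 12–9.
Tanaka vs Zhou: Tanaka is ranked higher on 5+2+1+2+2 = 12 ballots, Zhou on 9. Tanaka wins 12–9.
Aoki vs Weber: Aoki is ranked higher on 5+5+2 = 12 ballots, Weber on 9. Aoki wins 12–9.
Aoki vs Zhou: 8 to 13, Zhou.
Weber vs Zhou: 4+1+2 = 7 for Weber, 14 for Zhou — Zhou by 14–7.
Every candidate loses at least once (Tanaka loses to Weber; Aoki loses to Tanaka; Weber loses to Aoki; Zhou loses to Tanaka). The majority relation contains the cycle Tanaka → Aoki → Weber → Tanaka, so there is no Condorcet winner.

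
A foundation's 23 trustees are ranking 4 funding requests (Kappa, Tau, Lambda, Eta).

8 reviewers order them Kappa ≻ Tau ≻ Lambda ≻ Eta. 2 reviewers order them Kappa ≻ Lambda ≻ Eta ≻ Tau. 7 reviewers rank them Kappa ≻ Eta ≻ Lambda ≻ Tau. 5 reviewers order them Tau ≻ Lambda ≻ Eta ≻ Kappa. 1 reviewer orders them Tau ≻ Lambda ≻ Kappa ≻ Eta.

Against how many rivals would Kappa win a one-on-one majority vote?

Kappa against each rival (23 reviewers):
Kappa vs Tau: Kappa preferred on 8+2+7 = 17 ballots; Kappa wins 17–6.
Kappa–Lambda: Kappa 17–6.
Kappa vs Eta: Kappa wins 18–5.
Kappa beats Tau, Lambda, Eta — 3 pairwise wins.

3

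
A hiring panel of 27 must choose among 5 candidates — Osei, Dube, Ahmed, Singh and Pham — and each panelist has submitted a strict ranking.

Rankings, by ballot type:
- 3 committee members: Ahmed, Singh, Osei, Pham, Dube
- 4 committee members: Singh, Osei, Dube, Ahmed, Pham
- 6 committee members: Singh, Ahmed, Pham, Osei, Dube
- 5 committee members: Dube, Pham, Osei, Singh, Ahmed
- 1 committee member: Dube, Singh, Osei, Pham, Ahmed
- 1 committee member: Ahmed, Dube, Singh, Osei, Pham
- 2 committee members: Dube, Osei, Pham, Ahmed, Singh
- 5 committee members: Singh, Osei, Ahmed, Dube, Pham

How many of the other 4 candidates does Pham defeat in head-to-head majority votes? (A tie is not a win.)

0

Pham against each rival (27 committee members):
Pham vs Osei: Pham is ranked higher on 6+5 = 11 ballots, Osei on 16. Osei wins 16–11.
Pham vs Dube: Pham is ranked higher on 3+6 = 9 ballots, Dube on 18. Dube wins 18–9.
Pham–Ahmed: Ahmed 19–8.
Pham–Singh: Singh 20–7.
Pham beats no one; loses to Osei, Dube, Ahmed, Singh — 0 pairwise wins.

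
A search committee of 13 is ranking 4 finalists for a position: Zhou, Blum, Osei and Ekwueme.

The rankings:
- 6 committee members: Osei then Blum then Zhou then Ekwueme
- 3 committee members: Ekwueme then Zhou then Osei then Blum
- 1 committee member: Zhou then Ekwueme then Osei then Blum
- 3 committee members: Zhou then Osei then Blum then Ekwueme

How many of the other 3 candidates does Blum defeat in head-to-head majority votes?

1

Blum against each rival (13 committee members):
Blum–Zhou: Zhou 7–6.
Blum–Osei: Osei 13–0.
Blum vs Ekwueme: Blum wins 9–4.
Blum beats Ekwueme; loses to Zhou, Osei — 1 pairwise win.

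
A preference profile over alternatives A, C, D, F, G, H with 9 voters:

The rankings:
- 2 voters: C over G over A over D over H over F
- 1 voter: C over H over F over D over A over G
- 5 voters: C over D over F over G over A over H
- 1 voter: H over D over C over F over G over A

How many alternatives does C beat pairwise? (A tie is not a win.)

C against each rival (9 voters):
C vs A: C wins 9–0.
C vs D: C preferred on 2+1+5 = 8 ballots; C wins 8–1.
C vs F: C wins 9–0.
C vs G: 9 to 0, C.
C–H: C 8–1.
C beats A, D, F, G, H — 5 pairwise wins.

5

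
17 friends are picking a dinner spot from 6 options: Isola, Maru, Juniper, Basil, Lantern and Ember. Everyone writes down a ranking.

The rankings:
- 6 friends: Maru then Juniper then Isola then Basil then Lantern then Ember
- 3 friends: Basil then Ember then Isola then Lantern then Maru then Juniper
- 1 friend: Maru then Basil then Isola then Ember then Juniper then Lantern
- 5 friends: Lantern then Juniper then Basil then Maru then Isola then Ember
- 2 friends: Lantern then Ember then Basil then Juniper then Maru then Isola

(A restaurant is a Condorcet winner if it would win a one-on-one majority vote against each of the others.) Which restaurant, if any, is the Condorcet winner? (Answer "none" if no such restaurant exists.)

Check each pair by majority over 17 ballots:
Isola vs Maru: Maru wins 14–3.
Isola–Juniper: Juniper 13–4.
Isola vs Basil: Basil, 11–6.
Isola vs Lantern: Isola, 10–7.
Isola vs Ember: Isola wins 12–5.
Maru vs Juniper: Maru, 10–7.
Maru vs Basil: Basil, 10–7.
Maru vs Lantern: Lantern wins 10–7.
Maru vs Ember: Maru wins 12–5.
Juniper vs Basil: Juniper, 11–6.
Juniper–Lantern: Lantern 10–7.
Juniper–Ember: Juniper 11–6.
Basil vs Lantern: Basil wins 10–7.
Basil vs Ember: Basil wins 15–2.
Lantern vs Ember: Lantern, 13–4.
Every restaurant loses at least once (Isola loses to Maru; Maru loses to Basil; Juniper loses to Maru; Basil loses to Juniper; Lantern loses to Isola; Ember loses to Isola). The majority relation contains the cycle Isola > Lantern > Maru > Isola, so there is no Condorcet winner.

none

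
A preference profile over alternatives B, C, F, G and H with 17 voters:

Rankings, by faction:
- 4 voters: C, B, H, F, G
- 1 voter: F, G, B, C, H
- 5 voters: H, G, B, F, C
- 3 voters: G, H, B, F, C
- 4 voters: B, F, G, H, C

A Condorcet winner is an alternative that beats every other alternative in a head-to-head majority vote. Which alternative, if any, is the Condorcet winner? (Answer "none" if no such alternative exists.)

none

Check each pair by majority over 17 ballots:
B vs C: B wins 13–4.
B vs F: B wins 16–1.
B–G: G 9–8.
B–H: B 9–8.
C vs F: F, 13–4.
C vs G: G wins 13–4.
C vs H: H, 12–5.
F vs G: F wins 9–8.
F vs H: H wins 12–5.
G–H: H 9–8.
Every alternative loses at least once (B loses to G; C loses to B; F loses to B; G loses to F; H loses to B). The majority relation contains the cycle B → F → G → B, so there is no Condorcet winner.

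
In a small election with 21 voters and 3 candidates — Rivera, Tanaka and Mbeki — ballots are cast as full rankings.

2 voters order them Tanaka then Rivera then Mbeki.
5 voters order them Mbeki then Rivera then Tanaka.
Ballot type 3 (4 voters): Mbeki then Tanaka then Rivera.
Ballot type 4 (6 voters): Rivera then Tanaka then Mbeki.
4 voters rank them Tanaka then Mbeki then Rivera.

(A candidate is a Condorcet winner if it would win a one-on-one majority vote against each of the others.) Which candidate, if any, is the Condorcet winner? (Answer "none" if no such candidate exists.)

Head-to-head results (21 voters):
Rivera vs Tanaka: Rivera preferred on 5+6 = 11 ballots; Rivera wins 11–10.
Rivera vs Mbeki: 2+6 = 8 for Rivera, 13 for Mbeki — Mbeki by 13–8.
Tanaka–Mbeki: Tanaka 12–9.
No candidate is unbeaten: Rivera loses to Mbeki; Tanaka loses to Rivera; Mbeki loses to Tanaka. In particular Rivera → Tanaka → Mbeki → Rivera is a majority cycle — no Condorcet winner exists.

none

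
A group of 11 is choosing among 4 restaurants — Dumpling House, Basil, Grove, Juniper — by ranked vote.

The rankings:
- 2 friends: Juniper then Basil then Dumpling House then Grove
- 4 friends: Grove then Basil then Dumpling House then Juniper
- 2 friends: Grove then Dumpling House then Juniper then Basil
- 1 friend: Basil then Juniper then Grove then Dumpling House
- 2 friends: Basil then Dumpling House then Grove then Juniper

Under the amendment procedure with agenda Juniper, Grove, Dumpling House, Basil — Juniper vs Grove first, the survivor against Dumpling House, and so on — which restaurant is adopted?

Round 1: Juniper vs Grove — 3–8, Grove advances.
Round 2: Grove vs Dumpling House — 7–4, Grove advances.
Round 3: Grove vs Basil — 6–5, Grove advances.
Grove survives the agenda.

Grove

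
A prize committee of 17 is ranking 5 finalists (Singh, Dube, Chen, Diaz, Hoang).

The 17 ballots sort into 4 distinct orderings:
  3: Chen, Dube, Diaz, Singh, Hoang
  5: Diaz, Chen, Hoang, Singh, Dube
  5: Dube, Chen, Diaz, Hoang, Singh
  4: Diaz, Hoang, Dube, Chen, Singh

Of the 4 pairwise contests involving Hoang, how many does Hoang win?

2

Hoang against each rival (17 jurors):
Hoang vs Singh: 5+5+4 = 14 for Hoang, 3 for Singh — Hoang by 14–3.
Hoang–Dube: Hoang 9–8.
Hoang vs Chen: Chen wins 13–4.
Hoang–Diaz: Diaz 17–0.
Hoang beats Singh, Dube; loses to Chen, Diaz — 2 pairwise wins.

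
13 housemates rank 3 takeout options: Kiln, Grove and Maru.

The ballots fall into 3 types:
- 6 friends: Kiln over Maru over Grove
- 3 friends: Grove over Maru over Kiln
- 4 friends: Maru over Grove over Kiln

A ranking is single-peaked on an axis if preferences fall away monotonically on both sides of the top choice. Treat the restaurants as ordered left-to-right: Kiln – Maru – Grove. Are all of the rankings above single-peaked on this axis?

yes

Axis positions: Kiln=1, Maru=2, Grove=3.
Type 1 (peak Kiln at position 1): ranking walks positions 1-2-3, expanding outward from the peak — single-peaked.
Type 2 (peak Grove at position 3): ranking walks positions 3-2-1, expanding outward from the peak — single-peaked.
Type 3 (peak Maru at position 2): ranking walks positions 2-3-1, expanding outward from the peak — single-peaked.
Every ranking is single-peaked on this axis.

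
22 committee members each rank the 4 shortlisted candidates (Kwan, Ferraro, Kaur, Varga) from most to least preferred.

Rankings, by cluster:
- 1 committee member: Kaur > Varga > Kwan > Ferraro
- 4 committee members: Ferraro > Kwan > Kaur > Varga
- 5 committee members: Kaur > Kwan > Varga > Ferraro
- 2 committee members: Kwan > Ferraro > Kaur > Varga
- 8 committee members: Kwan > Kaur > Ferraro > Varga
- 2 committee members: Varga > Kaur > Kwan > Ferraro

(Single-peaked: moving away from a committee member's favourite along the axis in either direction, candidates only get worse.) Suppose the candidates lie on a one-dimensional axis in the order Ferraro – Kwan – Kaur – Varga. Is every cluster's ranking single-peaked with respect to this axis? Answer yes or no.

yes

Axis positions: Ferraro=1, Kwan=2, Kaur=3, Varga=4.
Cluster 1 (peak Kaur at position 3): ranking walks positions 3-4-2-1, expanding outward from the peak — single-peaked.
Cluster 2 (peak Ferraro at position 1): ranking walks positions 1-2-3-4, expanding outward from the peak — single-peaked.
Cluster 3 (peak Kaur at position 3): ranking walks positions 3-2-4-1, expanding outward from the peak — single-peaked.
Cluster 4 (peak Kwan at position 2): ranking walks positions 2-1-3-4, expanding outward from the peak — single-peaked.
Cluster 5 (peak Kwan at position 2): ranking walks positions 2-3-1-4, expanding outward from the peak — single-peaked.
Cluster 6 (peak Varga at position 4): ranking walks positions 4-3-2-1, expanding outward from the peak — single-peaked.
Every ranking is single-peaked on this axis.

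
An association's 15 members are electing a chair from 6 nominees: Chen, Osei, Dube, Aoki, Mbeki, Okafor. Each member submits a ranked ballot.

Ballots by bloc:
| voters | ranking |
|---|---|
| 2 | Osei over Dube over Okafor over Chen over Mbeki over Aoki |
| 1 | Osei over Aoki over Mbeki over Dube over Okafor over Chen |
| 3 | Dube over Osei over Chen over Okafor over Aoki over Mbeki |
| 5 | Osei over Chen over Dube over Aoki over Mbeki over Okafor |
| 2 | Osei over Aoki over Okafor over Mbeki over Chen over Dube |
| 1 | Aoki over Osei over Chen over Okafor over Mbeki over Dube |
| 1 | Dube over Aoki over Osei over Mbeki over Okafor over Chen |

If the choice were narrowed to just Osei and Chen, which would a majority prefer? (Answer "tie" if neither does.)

Ballots ranking Osei above Chen: 2 + 1 + 3 + 5 + 2 + 1 + 1 = 15.
Ballots ranking Chen above Osei: 15 − 15 = 0.
Osei wins the head-to-head 15–0.

Osei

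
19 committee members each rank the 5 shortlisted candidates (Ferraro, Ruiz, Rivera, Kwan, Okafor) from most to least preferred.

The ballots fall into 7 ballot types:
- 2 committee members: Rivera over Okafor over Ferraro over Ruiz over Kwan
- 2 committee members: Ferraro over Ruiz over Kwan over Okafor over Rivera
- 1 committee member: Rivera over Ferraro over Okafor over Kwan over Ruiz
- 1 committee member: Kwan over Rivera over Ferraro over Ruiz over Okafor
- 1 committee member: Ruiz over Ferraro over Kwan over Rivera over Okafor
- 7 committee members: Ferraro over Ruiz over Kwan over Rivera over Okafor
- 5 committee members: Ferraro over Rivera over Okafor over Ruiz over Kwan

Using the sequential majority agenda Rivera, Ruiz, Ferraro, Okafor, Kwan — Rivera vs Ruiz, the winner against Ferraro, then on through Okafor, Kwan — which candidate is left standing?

Ferraro

Round 1: Rivera vs Ruiz — 9–10, Ruiz advances.
Round 2: Ruiz vs Ferraro — 1–18, Ferraro advances.
Round 3: Ferraro vs Okafor — 17–2, Ferraro advances.
Round 4: Ferraro vs Kwan — 18–1, Ferraro advances.
Ferraro survives the agenda.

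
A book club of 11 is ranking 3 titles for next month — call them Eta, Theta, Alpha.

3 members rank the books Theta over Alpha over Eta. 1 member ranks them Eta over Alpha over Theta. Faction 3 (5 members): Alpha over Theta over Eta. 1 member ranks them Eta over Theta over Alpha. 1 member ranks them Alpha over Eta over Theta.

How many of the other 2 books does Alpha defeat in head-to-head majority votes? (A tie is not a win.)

Alpha against each rival (11 members):
Alpha vs Eta: 9 to 2, Alpha.
Alpha vs Theta: Alpha, 7–4.
Alpha beats Eta, Theta — 2 pairwise wins.

2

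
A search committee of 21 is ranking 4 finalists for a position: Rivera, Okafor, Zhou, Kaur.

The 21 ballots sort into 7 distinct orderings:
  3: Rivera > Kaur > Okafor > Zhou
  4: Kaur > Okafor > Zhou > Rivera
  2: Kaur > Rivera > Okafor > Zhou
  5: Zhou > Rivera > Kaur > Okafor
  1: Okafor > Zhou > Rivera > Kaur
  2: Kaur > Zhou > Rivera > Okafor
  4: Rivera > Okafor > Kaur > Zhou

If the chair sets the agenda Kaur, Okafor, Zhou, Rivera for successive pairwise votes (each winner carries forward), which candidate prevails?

Round 1: Kaur vs Okafor — 16–5, Kaur advances.
Round 2: Kaur vs Zhou — 15–6, Kaur advances.
Round 3: Kaur vs Rivera — 8–13, Rivera advances.
The agenda winner is Rivera.

Rivera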